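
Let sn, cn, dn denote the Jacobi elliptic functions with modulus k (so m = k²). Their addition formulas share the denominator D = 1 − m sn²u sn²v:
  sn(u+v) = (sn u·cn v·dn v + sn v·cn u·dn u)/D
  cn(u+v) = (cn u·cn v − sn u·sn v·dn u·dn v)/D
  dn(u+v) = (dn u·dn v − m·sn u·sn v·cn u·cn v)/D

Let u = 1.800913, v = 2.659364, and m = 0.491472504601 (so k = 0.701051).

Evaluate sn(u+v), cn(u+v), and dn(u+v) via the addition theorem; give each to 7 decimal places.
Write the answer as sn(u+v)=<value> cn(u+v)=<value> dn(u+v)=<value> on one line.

sn(u+v)=-0.6697869 cn(u+v)=-0.7425534 dn(u+v)=0.8829034

sn u = 0.9994617529515549, cn u = 0.03280555420969314, dn u = 0.7134818990447788
sn v = 0.8202222113476963, cn v = -0.572045036698943, dn v = 0.8181410379510043
m = k² = 0.491472504601
D = 1 − m·sn²u·sn²v = 0.6697105998395515
sn(u+v) = (sn u·cn v·dn v + sn v·cn u·dn u)/D = -0.4485633533916608/0.6697105998395515 = -0.6697868504681383
cn(u+v) = (cn u·cn v − sn u·sn v·dn u·dn v)/D = -0.4972958933386439/0.6697105998395515 = -0.7425534155466338
dn(u+v) = (dn u·dn v − m·sn u·sn v·cn u·cn v)/D = 0.5912897395148243/0.6697105998395515 = 0.8829033610286068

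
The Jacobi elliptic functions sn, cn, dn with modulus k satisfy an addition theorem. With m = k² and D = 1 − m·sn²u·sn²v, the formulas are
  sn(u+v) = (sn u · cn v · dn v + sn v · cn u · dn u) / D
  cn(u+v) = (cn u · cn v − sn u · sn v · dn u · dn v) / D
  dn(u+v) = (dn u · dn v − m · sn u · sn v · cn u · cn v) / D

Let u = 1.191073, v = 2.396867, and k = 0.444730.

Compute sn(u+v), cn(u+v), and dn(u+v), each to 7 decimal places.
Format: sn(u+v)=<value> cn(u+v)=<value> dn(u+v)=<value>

sn u = 0.912442600097798, cn u = 0.4092047183583908, dn u = 0.9139660775690296
sn v = 0.7824242449310802, cn v = -0.6227457755328647, dn v = 0.9375065839609028
m = k² = 0.1977847729
D = 1 − m·sn²u·sn²v = 0.8991934948050637
sn(u+v) = (sn u·cn v·dn v + sn v·cn u·dn u)/D = -0.2400837136474662/0.8991934948050637 = -0.2669989440921322
cn(u+v) = (cn u·cn v − sn u·sn v·dn u·dn v)/D = -0.8665499128965311/0.8991934948050637 = -0.9636968215438331
dn(u+v) = (dn u·dn v − m·sn u·sn v·cn u·cn v)/D = 0.8928317810752215/0.8991934948050637 = 0.9929250892420864

sn(u+v)=-0.2669989 cn(u+v)=-0.9636968 dn(u+v)=0.9929251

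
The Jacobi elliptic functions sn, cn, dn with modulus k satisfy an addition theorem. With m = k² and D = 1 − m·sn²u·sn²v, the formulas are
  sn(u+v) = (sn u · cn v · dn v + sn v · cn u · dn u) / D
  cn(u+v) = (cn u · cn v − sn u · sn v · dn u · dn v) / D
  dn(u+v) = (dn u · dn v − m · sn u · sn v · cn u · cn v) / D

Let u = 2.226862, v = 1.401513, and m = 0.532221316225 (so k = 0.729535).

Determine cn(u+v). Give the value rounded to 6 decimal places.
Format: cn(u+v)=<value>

sn u = 0.9717958385000128, cn u = -0.2358237652868282, dn u = 0.7052496204057396
sn v = 0.9442377812584893, cn v = 0.3292643503995617, dn v = 0.7248996236697323
m = k² = 0.532221316225
D = 1 − m·sn²u·sn²v = 0.5518689029459602
cn(u+v) = (cn u·cn v − sn u·sn v·dn u·dn v)/D = -0.5467610086081493/0.5518689029459602 = -0.9907443700658903

cn(u+v)=-0.990744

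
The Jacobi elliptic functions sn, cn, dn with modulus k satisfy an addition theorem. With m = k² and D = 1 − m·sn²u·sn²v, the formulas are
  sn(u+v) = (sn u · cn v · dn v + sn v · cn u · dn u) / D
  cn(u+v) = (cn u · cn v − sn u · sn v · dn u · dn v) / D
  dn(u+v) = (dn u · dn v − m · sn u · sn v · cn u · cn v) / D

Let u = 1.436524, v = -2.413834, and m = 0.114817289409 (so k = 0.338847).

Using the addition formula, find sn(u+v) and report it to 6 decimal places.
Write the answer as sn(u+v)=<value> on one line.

sn(u+v)=-0.820673

sn u = 0.9852720587212915, cn u = 0.170994065110775, dn u = 0.9426239175335586
sn v = -0.7276813802317386, cn v = -0.6859153073550931, dn v = 0.9691243093465526
m = k² = 0.114817289409
D = 1 − m·sn²u·sn²v = 0.9409796000183472
sn(u+v) = (sn u·cn v·dn v + sn v·cn u·dn u)/D = -0.7722369255103751/0.9409796000183472 = -0.8206733976967386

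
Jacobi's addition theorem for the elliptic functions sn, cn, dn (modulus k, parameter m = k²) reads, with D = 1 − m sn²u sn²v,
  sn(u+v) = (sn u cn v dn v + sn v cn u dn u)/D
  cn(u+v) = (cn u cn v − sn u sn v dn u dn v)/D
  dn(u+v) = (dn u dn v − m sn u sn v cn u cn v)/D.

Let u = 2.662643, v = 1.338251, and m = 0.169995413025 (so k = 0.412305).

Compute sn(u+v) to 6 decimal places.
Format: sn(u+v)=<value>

sn u = 0.5814636355151411, cn u = -0.8135723941810681, dn u = 0.9708370397515532
sn v = 0.9610508137667673, cn v = 0.276371730389044, dn v = 0.9181443586313828
m = k² = 0.169995413025
D = 1 − m·sn²u·sn²v = 0.9469146086676963
sn(u+v) = (sn u·cn v·dn v + sn v·cn u·dn u)/D = -0.6115364470317843/0.9469146086676963 = -0.6458200575152312

sn(u+v)=-0.645820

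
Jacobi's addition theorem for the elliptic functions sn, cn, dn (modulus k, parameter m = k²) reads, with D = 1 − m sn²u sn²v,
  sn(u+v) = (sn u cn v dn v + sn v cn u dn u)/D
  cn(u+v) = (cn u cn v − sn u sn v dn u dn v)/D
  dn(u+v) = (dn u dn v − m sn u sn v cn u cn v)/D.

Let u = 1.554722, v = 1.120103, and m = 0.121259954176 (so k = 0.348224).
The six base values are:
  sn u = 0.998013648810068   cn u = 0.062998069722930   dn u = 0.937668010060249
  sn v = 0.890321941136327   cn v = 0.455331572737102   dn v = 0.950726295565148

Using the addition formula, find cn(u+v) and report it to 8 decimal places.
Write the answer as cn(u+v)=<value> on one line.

m = k² = 0.121259954176
D = 1 − m·sn²u·sn²v = 0.9042619640405346
cn(u+v) = (cn u·cn v − sn u·sn v·dn u·dn v)/D = -0.7634298533795803/0.9042619640405346 = -0.8442573985621701

cn(u+v)=-0.84425740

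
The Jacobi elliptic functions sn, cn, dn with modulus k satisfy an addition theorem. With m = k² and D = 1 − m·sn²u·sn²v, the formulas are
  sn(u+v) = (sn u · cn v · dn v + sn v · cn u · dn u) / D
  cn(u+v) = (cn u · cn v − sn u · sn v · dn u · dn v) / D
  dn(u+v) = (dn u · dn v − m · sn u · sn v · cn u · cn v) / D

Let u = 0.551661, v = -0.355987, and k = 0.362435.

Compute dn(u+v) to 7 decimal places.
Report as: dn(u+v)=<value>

sn u = 0.5211586367849425, cn u = 0.8534598264150811, dn u = 0.9819989967897072
sn v = -0.3476136004992179, cn v = 0.9376378750605002, dn v = 0.992031849964898
m = k² = 0.131359129225
D = 1 − m·sn²u·sn²v = 0.9956888447785596
dn(u+v) = (dn u·dn v − m·sn u·sn v·cn u·cn v)/D = 0.993217711951536/0.9956888447785596 = 0.9975181676083022

dn(u+v)=0.9975182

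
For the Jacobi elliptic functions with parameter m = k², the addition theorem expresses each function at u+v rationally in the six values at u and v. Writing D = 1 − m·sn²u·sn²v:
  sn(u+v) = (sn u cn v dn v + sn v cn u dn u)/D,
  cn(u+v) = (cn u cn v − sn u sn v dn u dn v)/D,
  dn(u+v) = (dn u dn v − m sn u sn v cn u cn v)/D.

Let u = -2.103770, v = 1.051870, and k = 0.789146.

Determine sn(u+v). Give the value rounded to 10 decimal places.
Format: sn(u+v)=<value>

sn u = -0.9968601407299871, cn u = -0.07918244643726489, dn u = 0.6173760237695332
sn v = 0.8168426748932641, cn v = 0.5768605069453249, dn v = 0.7645131518522264
m = k² = 0.622751409316
D = 1 − m·sn²u·sn²v = 0.5870856092559011
sn(u+v) = (sn u·cn v·dn v + sn v·cn u·dn u)/D = -0.4795643467349312/0.5870856092559011 = -0.8168559051255793

sn(u+v)=-0.8168559051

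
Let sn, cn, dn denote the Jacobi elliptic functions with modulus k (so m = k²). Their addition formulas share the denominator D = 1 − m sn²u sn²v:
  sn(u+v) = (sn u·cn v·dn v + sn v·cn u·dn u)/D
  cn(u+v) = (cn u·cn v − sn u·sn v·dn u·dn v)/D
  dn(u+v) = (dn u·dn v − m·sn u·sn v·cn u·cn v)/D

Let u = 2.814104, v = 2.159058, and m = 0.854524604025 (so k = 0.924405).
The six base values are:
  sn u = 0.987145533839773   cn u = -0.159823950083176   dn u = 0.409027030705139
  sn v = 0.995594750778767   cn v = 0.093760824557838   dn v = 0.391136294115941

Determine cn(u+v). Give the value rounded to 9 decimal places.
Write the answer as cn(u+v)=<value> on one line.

cn(u+v)=-0.986226784

m = k² = 0.854524604025
D = 1 − m·sn²u·sn²v = 0.1746234269839891
cn(u+v) = (cn u·cn v − sn u·sn v·dn u·dn v)/D = -0.1722183007996704/0.1746234269839891 = -0.98622678396674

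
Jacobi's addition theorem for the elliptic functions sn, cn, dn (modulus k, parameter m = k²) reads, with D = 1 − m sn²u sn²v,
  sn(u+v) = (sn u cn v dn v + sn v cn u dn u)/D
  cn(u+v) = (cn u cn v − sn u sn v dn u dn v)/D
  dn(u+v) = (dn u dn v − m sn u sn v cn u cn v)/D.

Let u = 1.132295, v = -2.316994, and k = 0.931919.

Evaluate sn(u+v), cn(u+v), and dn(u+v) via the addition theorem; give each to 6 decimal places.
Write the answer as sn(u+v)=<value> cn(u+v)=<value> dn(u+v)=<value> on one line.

sn u = 0.8256016964876837, cn u = 0.5642533462520702, dn u = 0.6387746200910962
sn v = -0.9988324820286321, cn v = 0.04830810330081676, dn v = 0.3654500093692034
m = k² = 0.868473022561
D = 1 − m·sn²u·sn²v = 0.4094144725496366
sn(u+v) = (sn u·cn v·dn v + sn v·cn u·dn u)/D = -0.3454345727164764/0.4094144725496366 = -0.8437282897335696
cn(u+v) = (cn u·cn v − sn u·sn v·dn u·dn v)/D = 0.2197616124469479/0.4094144725496366 = 0.536770503197843
dn(u+v) = (dn u·dn v − m·sn u·sn v·cn u·cn v)/D = 0.252961713860095/0.4094144725496366 = 0.6178621685862032

sn(u+v)=-0.843728 cn(u+v)=0.536771 dn(u+v)=0.617862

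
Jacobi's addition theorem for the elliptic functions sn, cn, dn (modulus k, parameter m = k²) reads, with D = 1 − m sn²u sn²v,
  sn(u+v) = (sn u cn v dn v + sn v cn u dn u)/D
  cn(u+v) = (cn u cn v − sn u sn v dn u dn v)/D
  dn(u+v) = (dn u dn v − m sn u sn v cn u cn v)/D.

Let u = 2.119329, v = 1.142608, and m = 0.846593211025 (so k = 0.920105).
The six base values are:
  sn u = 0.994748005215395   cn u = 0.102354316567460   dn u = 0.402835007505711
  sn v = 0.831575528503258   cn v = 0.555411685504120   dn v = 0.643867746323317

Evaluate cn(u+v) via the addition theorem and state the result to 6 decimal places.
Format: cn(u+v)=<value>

cn(u+v)=-0.374867

m = k² = 0.846593211025
D = 1 − m·sn²u·sn²v = 0.4206989225033127
cn(u+v) = (cn u·cn v − sn u·sn v·dn u·dn v)/D = -0.1577062228369467/0.4206989225033127 = -0.374867189814837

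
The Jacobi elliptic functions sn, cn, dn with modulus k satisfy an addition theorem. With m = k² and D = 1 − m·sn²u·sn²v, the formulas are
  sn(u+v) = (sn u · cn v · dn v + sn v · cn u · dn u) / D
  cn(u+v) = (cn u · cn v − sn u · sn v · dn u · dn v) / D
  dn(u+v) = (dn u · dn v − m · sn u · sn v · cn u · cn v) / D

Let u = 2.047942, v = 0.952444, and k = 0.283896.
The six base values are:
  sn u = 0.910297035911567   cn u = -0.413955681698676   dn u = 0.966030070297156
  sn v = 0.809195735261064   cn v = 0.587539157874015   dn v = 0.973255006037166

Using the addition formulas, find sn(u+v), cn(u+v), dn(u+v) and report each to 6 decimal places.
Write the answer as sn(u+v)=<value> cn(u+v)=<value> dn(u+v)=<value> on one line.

m = k² = 0.080596938816
D = 1 − m·sn²u·sn²v = 0.9562687416032327
sn(u+v) = (sn u·cn v·dn v + sn v·cn u·dn u)/D = 0.1969387658877272/0.9562687416032327 = 0.2059449998935963
cn(u+v) = (cn u·cn v − sn u·sn v·dn u·dn v)/D = -0.9357697519465188/0.9562687416032327 = -0.9785635682053704
dn(u+v) = (dn u·dn v − m·sn u·sn v·cn u·cn v)/D = 0.9546328947652185/0.9562687416032327 = 0.9982893440234471

sn(u+v)=0.205945 cn(u+v)=-0.978564 dn(u+v)=0.998289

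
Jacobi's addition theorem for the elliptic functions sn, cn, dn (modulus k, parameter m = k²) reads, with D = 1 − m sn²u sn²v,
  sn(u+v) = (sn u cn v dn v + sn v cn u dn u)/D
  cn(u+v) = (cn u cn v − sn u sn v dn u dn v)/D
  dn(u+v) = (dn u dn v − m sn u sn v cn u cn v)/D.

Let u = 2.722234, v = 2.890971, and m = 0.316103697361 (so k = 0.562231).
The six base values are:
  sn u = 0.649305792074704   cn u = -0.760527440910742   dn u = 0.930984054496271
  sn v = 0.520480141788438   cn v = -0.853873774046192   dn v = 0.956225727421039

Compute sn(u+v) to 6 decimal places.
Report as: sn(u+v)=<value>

m = k² = 0.316103697361
D = 1 − m·sn²u·sn²v = 0.9638975680447645
sn(u+v) = (sn u·cn v·dn v + sn v·cn u·dn u)/D = -0.8986758256510746/0.9638975680447645 = -0.9323354010260757

sn(u+v)=-0.932335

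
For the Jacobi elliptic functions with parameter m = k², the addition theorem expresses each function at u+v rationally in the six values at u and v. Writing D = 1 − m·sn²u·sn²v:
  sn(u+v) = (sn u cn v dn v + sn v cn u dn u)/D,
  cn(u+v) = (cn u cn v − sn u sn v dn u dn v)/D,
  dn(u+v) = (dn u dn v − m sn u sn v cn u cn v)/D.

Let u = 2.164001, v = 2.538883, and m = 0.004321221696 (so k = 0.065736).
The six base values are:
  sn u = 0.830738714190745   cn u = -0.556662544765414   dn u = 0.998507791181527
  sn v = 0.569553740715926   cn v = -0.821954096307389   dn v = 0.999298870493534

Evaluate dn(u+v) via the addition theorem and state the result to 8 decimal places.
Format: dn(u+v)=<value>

m = k² = 0.004321221696
D = 1 − m·sn²u·sn²v = 0.9990326027131725
dn(u+v) = (dn u·dn v − m·sn u·sn v·cn u·cn v)/D = 0.9968722047198768/0.9990326027131725 = 0.9978375100197646

dn(u+v)=0.99783751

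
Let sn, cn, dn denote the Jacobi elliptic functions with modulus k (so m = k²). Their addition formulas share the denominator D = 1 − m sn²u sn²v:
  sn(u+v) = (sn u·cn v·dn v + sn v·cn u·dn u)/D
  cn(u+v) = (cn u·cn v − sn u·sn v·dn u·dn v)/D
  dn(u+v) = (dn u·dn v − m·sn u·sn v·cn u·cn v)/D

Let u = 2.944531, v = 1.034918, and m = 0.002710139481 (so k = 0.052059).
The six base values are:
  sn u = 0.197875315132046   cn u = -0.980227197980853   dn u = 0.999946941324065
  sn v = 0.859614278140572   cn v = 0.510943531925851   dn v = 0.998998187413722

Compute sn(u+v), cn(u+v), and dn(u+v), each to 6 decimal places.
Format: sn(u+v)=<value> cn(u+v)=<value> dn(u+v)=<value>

m = k² = 0.002710139481
D = 1 − m·sn²u·sn²v = 0.9999215880737065
sn(u+v) = (sn u·cn v·dn v + sn v·cn u·dn u)/D = -0.7415707610240635/0.9999215880737065 = -0.7416289135757719
cn(u+v) = (cn u·cn v − sn u·sn v·dn u·dn v)/D = -0.6707577719937612/0.9999215880737065 = -0.6708103715271703
dn(u+v) = (dn u·dn v − m·sn u·sn v·cn u·cn v)/D = 0.9991760620114838/0.9999215880737065 = 0.9992544154750585

sn(u+v)=-0.741629 cn(u+v)=-0.670810 dn(u+v)=0.999254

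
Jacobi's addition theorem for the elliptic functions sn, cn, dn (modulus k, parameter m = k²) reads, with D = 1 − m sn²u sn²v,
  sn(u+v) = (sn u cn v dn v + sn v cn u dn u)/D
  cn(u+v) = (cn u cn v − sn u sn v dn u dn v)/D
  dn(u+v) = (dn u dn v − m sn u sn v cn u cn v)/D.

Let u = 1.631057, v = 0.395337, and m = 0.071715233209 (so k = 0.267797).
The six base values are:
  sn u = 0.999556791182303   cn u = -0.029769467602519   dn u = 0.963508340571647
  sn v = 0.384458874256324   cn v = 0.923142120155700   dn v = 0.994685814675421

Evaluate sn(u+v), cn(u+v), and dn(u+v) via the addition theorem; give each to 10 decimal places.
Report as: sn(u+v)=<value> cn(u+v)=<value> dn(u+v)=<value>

m = k² = 0.071715233209
D = 1 − m·sn²u·sn²v = 0.9894092639765238
sn(u+v) = (sn u·cn v·dn v + sn v·cn u·dn u)/D = 0.9068019173949446/0.9894092639765238 = 0.9165084160930807
cn(u+v) = (cn u·cn v − sn u·sn v·dn u·dn v)/D = -0.3957789461952451/0.9894092639765238 = -0.4000154037415966
dn(u+v) = (dn u·dn v − m·sn u·sn v·cn u·cn v)/D = 0.9591454492382778/0.9894092639765238 = 0.9694122383525973

sn(u+v)=0.9165084161 cn(u+v)=-0.4000154037 dn(u+v)=0.9694122384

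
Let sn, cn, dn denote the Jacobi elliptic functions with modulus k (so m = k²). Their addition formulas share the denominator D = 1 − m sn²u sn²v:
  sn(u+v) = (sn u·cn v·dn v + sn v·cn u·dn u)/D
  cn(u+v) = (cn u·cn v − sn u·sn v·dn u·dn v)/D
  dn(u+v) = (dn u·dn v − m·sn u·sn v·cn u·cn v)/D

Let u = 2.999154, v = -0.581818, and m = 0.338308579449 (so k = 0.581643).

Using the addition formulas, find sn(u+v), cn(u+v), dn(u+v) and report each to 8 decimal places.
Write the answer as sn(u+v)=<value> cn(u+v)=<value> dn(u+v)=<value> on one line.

sn(u+v)=0.84347424 cn(u+v)=-0.53716963 dn(u+v)=0.87138440

sn u = 0.452079574096389, cn u = -0.8919776110894418, dn u = 0.9648097561800004
sn v = -0.5408809586326921, cn v = 0.84109915502786, dn v = 0.9492244607798194
m = k² = 0.338308579449
D = 1 − m·sn²u·sn²v = 0.9797723156854581
sn(u+v) = (sn u·cn v·dn v + sn v·cn u·dn u)/D = 0.8264127082906069/0.9797723156854581 = 0.8434742389229896
cn(u+v) = (cn u·cn v − sn u·sn v·dn u·dn v)/D = -0.5263039294546729/0.9797723156854581 = -0.5371696270949088
dn(u+v) = (dn u·dn v − m·sn u·sn v·cn u·cn v)/D = 0.8537583099542328/0.9797723156854581 = 0.8713843984833714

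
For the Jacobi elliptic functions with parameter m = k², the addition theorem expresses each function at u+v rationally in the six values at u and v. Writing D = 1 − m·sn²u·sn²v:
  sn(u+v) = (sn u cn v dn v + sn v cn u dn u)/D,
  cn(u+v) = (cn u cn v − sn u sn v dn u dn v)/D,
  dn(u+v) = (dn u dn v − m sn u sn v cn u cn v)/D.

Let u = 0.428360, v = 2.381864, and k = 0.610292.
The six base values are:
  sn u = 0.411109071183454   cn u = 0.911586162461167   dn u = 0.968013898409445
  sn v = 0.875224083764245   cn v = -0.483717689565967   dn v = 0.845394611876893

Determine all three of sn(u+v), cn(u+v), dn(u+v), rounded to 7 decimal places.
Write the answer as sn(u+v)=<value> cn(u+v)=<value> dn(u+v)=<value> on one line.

m = k² = 0.372456325264
D = 1 − m·sn²u·sn²v = 0.9517799126325959
sn(u+v) = (sn u·cn v·dn v + sn v·cn u·dn u)/D = 0.6042065135901407/0.9517799126325959 = 0.6348174673270029
cn(u+v) = (cn u·cn v − sn u·sn v·dn u·dn v)/D = -0.7354043044653459/0.9517799126325959 = -0.7726621403799526
dn(u+v) = (dn u·dn v − m·sn u·sn v·cn u·cn v)/D = 0.8774474590305165/0.9517799126325959 = 0.9219016364860255

sn(u+v)=0.6348175 cn(u+v)=-0.7726621 dn(u+v)=0.9219016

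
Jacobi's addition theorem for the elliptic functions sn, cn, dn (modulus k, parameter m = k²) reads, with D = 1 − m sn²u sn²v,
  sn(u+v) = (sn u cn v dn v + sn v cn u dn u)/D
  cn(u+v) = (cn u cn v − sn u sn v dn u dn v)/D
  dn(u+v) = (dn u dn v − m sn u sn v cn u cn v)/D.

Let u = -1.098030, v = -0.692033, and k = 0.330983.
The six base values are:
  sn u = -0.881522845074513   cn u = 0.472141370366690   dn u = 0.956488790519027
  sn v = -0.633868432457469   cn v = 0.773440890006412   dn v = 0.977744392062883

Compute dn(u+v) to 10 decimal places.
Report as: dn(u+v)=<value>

dn(u+v)=0.9451769923

m = k² = 0.109549746289
D = 1 − m·sn²u·sn²v = 0.9657960102819281
dn(u+v) = (dn u·dn v − m·sn u·sn v·cn u·cn v)/D = 0.9128481681546269/0.9657960102819281 = 0.9451769922803418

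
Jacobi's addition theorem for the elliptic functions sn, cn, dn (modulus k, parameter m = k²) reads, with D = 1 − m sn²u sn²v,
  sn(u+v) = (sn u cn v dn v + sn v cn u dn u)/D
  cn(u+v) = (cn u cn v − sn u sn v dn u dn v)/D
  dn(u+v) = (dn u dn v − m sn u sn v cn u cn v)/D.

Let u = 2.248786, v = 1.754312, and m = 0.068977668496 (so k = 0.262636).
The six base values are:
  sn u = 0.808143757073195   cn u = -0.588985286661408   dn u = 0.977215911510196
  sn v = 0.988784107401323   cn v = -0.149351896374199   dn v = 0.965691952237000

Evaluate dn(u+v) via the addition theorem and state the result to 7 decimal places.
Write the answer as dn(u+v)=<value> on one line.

dn(u+v)=0.9820966

m = k² = 0.068977668496
D = 1 − m·sn²u·sn²v = 0.9559558015944057
dn(u+v) = (dn u·dn v − m·sn u·sn v·cn u·cn v)/D = 0.9388409699166454/0.9559558015944057 = 0.9820966286838628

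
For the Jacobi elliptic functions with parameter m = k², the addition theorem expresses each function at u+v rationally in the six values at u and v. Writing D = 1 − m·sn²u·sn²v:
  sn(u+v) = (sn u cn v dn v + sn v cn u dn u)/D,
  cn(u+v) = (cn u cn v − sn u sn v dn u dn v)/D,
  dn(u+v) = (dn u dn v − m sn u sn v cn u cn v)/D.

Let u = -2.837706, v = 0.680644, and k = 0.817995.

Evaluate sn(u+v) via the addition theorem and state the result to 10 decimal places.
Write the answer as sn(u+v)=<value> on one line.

sn(u+v)=-0.9974126038

sn u = -0.87947382367124, cn u = -0.4759472591339177, dn u = 0.6945906506959592
sn v = 0.6043215050970126, cn v = 0.7967405590763416, dn v = 0.8692732043892306
m = k² = 0.669115820025
D = 1 − m·sn²u·sn²v = 0.81099067464248
sn(u+v) = (sn u·cn v·dn v + sn v·cn u·dn u)/D = -0.8088923204547182/0.81099067464248 = -0.9974126038025199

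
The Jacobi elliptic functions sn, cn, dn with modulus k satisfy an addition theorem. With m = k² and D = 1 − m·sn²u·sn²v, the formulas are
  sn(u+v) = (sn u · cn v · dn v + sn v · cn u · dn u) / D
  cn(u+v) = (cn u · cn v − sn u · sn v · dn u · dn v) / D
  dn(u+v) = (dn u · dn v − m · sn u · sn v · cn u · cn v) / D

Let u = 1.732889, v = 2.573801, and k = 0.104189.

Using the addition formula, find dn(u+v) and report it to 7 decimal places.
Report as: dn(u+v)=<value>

sn u = 0.9877083372552504, cn u = -0.1563081588288611, dn u = 0.9946908427976048
sn v = 0.5447121271587547, cn v = -0.838623096823707, dn v = 0.9983882489541588
m = k² = 0.010855347721
D = 1 − m·sn²u·sn²v = 0.9968577895595171
dn(u+v) = (dn u·dn v − m·sn u·sn v·cn u·cn v)/D = 0.9923220733910272/0.9968577895595171 = 0.9954499867323161

dn(u+v)=0.9954500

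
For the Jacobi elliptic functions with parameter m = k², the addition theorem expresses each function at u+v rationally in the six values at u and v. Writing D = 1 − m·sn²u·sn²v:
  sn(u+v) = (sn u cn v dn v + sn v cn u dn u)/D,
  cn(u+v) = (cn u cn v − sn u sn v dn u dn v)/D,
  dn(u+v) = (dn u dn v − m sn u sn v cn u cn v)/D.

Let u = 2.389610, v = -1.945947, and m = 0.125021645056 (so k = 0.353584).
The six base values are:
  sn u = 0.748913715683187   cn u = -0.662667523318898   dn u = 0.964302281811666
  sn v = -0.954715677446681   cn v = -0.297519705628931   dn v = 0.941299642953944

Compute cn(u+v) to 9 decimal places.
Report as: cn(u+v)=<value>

cn(u+v)=0.903934144

m = k² = 0.125021645056
D = 1 − m·sn²u·sn²v = 0.9360858693231953
cn(u+v) = (cn u·cn v − sn u·sn v·dn u·dn v)/D = 0.846159979169936/0.9360858693231953 = 0.9039341441845745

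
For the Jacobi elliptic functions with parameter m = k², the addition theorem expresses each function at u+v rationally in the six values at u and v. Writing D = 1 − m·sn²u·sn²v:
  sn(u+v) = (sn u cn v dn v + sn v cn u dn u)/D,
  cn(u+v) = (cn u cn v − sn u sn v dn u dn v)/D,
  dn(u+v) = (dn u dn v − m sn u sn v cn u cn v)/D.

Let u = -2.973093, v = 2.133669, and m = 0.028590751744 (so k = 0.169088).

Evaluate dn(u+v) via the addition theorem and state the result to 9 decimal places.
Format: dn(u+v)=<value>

dn(u+v)=0.992084939

sn u = -0.1901256327057402, cn u = -0.981759768878437, dn u = 0.9994831206558953
sn v = 0.8555091350097824, cn v = -0.5177877170374109, dn v = 0.9894819586986051
m = k² = 0.028590751744
D = 1 − m·sn²u·sn²v = 0.9992435918115158
dn(u+v) = (dn u·dn v − m·sn u·sn v·cn u·cn v)/D = 0.9913345180962047/0.9992435918115158 = 0.9920849392679388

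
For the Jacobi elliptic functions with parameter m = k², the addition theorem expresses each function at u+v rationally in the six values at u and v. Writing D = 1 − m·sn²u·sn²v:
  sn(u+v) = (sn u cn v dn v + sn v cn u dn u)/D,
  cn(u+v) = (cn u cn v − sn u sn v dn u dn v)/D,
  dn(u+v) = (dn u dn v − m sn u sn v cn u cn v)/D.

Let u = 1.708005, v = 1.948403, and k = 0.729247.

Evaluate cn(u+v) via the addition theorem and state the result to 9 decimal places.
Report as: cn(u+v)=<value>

sn u = 0.9928834655735403, cn u = 0.1190899819072809, dn u = 0.6897398370382462
sn v = 0.9989670663236424, cn v = -0.04544007483197491, dn v = 0.6850524624399563
m = k² = 0.531801187009
D = 1 − m·sn²u·sn²v = 0.4768235329024672
cn(u+v) = (cn u·cn v − sn u·sn v·dn u·dn v)/D = -0.4740722161974083/0.4768235329024672 = -0.9942299057927963

cn(u+v)=-0.994229906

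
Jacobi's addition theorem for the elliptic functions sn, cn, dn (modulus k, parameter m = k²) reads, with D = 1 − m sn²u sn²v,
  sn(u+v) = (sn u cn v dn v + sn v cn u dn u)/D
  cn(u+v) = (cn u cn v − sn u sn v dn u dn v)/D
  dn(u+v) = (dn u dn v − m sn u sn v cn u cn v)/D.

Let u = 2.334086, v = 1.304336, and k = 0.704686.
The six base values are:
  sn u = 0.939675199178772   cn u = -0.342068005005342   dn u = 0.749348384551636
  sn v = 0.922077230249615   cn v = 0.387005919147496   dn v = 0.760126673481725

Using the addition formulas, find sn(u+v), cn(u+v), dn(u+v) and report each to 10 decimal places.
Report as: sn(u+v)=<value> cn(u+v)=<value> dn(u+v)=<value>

m = k² = 0.496582358596
D = 1 − m·sn²u·sn²v = 0.6271952718916793
sn(u+v) = (sn u·cn v·dn v + sn v·cn u·dn u)/D = 0.04007325192290641/0.6271952718916793 = 0.06389278382479153
cn(u+v) = (cn u·cn v − sn u·sn v·dn u·dn v)/D = -0.6259137668749592/0.6271952718916793 = -0.9979567686904671
dn(u+v) = (dn u·dn v − m·sn u·sn v·cn u·cn v)/D = 0.6265592267263554/0.6271952718916793 = 0.9989858897319084

sn(u+v)=0.0638927838 cn(u+v)=-0.9979567687 dn(u+v)=0.9989858897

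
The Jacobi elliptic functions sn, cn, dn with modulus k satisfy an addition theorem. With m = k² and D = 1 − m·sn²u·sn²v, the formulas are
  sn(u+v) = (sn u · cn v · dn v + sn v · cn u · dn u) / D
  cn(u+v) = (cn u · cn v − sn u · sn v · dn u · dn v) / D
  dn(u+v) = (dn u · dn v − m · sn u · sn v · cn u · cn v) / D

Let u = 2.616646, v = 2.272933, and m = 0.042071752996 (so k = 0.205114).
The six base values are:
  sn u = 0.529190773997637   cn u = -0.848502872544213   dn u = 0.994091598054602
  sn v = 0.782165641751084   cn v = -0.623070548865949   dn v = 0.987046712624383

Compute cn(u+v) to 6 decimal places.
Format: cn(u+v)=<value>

cn(u+v)=0.123427

m = k² = 0.042071752996
D = 1 − m·sn²u·sn²v = 0.9927920360549162
cn(u+v) = (cn u·cn v − sn u·sn v·dn u·dn v)/D = 0.1225377640617302/0.9927920360549162 = 0.123427424487269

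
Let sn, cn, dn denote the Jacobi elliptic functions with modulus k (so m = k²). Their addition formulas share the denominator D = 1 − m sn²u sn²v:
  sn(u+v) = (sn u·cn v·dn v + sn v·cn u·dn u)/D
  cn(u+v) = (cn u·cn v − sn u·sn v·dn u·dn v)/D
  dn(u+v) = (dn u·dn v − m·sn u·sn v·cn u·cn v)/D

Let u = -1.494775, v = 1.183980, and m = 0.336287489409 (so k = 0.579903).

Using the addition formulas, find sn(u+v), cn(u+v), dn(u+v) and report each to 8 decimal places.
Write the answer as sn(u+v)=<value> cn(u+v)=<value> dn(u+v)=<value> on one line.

sn u = -0.9806680711908251, cn u = 0.1956786502070851, dn u = 0.8225503046454871
sn v = 0.8974188454744343, cn v = 0.4411795731755194, dn v = 0.8539129411515889
m = k² = 0.336287489409
D = 1 − m·sn²u·sn²v = 0.7395375310567903
sn(u+v) = (sn u·cn v·dn v + sn v·cn u·dn u)/D = -0.2250015208212487/0.7395375310567903 = -0.3042462503555759
cn(u+v) = (cn u·cn v − sn u·sn v·dn u·dn v)/D = 0.7044785841100482/0.7395375310567903 = 0.9525934175421181
dn(u+v) = (dn u·dn v − m·sn u·sn v·cn u·cn v)/D = 0.727936106773488/0.7395375310567903 = 0.9843125956478178

sn(u+v)=-0.30424625 cn(u+v)=0.95259342 dn(u+v)=0.98431260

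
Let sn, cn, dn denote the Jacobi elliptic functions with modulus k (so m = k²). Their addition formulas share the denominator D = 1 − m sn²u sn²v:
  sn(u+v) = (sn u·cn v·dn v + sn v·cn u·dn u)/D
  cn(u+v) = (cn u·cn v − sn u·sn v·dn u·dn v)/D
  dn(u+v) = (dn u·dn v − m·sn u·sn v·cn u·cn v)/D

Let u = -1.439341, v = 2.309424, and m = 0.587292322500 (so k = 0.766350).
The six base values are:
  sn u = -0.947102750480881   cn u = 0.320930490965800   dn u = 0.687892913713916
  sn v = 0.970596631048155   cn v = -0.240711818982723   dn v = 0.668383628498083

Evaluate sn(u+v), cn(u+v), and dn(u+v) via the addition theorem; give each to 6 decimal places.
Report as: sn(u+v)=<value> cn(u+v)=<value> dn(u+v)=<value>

sn(u+v)=0.727887 cn(u+v)=0.685697 dn(u+v)=0.829964

m = k² = 0.5872923225
D = 1 − m·sn²u·sn²v = 0.5037207945395219
sn(u+v) = (sn u·cn v·dn v + sn v·cn u·dn u)/D = 0.3666518667813179/0.5037207945395219 = 0.7278870968916302
cn(u+v) = (cn u·cn v − sn u·sn v·dn u·dn v)/D = 0.3453998370545387/0.5037207945395219 = 0.685696998811191
dn(u+v) = (dn u·dn v − m·sn u·sn v·cn u·cn v)/D = 0.4180703561936086/0.5037207945395219 = 0.8299644579410089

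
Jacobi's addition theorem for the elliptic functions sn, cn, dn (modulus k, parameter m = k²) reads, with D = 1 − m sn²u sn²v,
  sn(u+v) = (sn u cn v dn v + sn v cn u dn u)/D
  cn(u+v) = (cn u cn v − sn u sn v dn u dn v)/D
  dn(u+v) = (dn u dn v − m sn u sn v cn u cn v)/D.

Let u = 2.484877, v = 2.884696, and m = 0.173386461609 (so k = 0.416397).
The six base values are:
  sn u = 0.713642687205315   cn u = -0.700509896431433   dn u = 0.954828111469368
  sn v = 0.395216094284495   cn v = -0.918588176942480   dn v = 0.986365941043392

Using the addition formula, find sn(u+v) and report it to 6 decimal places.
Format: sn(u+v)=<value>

m = k² = 0.173386461609
D = 1 − m·sn²u·sn²v = 0.9862074023485948
sn(u+v) = (sn u·cn v·dn v + sn v·cn u·dn u)/D = -0.9109528352156703/0.9862074023485948 = -0.923692960574307

sn(u+v)=-0.923693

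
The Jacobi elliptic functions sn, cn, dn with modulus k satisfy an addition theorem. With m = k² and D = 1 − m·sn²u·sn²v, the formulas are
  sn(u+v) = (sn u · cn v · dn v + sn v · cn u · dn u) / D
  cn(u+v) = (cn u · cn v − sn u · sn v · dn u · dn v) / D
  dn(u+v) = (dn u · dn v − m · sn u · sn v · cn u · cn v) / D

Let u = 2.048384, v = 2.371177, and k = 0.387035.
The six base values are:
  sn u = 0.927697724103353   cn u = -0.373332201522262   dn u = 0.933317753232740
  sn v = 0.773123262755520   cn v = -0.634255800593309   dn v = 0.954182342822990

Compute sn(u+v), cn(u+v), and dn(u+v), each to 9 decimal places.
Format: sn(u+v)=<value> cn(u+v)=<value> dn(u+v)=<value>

sn(u+v)=-0.900189577 cn(u+v)=-0.435498250 dn(u+v)=0.937344144

m = k² = 0.149796091225
D = 1 − m·sn²u·sn²v = 0.9229432042957948
sn(u+v) = (sn u·cn v·dn v + sn v·cn u·dn u)/D = -0.8308238524870963/0.9229432042957948 = -0.9001895768017648
cn(u+v) = (cn u·cn v − sn u·sn v·dn u·dn v)/D = -0.4019401503884489/0.9229432042957948 = -0.435498250073935
dn(u+v) = (dn u·dn v − m·sn u·sn v·cn u·cn v)/D = 0.8651154079281611/0.9229432042957948 = 0.9373441441483322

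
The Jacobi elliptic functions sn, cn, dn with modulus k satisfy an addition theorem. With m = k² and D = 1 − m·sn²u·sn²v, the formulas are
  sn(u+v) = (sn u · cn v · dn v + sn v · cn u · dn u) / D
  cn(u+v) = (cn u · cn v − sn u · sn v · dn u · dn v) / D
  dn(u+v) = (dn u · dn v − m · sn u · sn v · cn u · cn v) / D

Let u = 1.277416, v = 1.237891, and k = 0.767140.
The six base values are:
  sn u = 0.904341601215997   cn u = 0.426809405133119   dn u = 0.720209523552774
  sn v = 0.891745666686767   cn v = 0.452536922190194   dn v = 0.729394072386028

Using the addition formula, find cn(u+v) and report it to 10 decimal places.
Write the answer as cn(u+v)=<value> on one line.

m = k² = 0.5885037796
D = 1 − m·sn²u·sn²v = 0.6172666640530474
cn(u+v) = (cn u·cn v − sn u·sn v·dn u·dn v)/D = -0.2304906904555776/0.6172666640530474 = -0.3734053754695709

cn(u+v)=-0.3734053755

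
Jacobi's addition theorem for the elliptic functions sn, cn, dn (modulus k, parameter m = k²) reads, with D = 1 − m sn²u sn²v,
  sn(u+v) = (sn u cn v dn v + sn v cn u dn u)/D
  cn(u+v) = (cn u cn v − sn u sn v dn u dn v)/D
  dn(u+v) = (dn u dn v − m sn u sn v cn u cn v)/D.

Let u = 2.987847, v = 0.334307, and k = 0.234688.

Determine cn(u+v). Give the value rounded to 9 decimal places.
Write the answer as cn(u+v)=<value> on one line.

sn u = 0.1970292056675849, cn u = -0.9803976193942948, dn u = 0.9989303410710521
sn v = 0.3277978593896384, cn v = 0.9447478835009745, dn v = 0.9970364790876762
m = k² = 0.055078457344
D = 1 − m·sn²u·sn²v = 0.9997702501655157
cn(u+v) = (cn u·cn v − sn u·sn v·dn u·dn v)/D = -0.9905540465488445/0.9997702501655157 = -0.9907816784754843

cn(u+v)=-0.990781678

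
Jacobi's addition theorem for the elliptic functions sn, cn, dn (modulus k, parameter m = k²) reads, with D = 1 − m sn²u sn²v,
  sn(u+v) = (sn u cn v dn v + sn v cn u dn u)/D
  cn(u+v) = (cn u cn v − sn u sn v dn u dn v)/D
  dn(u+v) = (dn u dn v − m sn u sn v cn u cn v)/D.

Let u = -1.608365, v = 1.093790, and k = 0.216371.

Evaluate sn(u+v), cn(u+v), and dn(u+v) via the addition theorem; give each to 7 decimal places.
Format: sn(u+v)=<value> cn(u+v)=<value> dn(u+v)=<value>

sn u = -0.9998336394226059, cn u = -0.018239887032176, dn u = 0.976319192617453
sn v = 0.884660368377704, cn v = 0.4662360267309092, dn v = 0.9815092234657598
m = k² = 0.046816409641
D = 1 − m·sn²u·sn²v = 0.9633725455190722
sn(u+v) = (sn u·cn v·dn v + sn v·cn u·dn u)/D = -0.4732928206417104/0.9633725455190722 = -0.4912874285686611
cn(u+v) = (cn u·cn v − sn u·sn v·dn u·dn v)/D = 0.839095088407095/0.9633725455190722 = 0.8709975100598122
dn(u+v) = (dn u·dn v − m·sn u·sn v·cn u·cn v)/D = 0.9579141404101879/0.9633725455190722 = 0.9943340661571965

sn(u+v)=-0.4912874 cn(u+v)=0.8709975 dn(u+v)=0.9943341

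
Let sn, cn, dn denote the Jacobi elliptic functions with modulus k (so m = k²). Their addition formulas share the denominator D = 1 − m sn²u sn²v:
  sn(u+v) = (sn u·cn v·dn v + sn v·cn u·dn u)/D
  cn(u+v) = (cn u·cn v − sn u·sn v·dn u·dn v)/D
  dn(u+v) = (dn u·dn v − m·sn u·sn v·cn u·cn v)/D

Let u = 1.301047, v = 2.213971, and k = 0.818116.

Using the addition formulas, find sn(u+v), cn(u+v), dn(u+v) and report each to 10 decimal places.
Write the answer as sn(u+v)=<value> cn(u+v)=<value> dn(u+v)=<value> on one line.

sn(u+v)=0.5077504639 cn(u+v)=-0.8615041883 dn(u+v)=0.9096394092

sn u = 0.9025257870543005, cn u = 0.4306358133063429, dn u = 0.6743949741789412
sn v = 0.9945173643607967, cn v = -0.1045715639399852, dn v = 0.5813822311664569
m = k² = 0.669313789456
D = 1 − m·sn²u·sn²v = 0.4607703649347401
sn(u+v) = (sn u·cn v·dn v + sn v·cn u·dn u)/D = 0.2339563665561107/0.4607703649347401 = 0.5077504639198018
cn(u+v) = (cn u·cn v − sn u·sn v·dn u·dn v)/D = -0.3969555992172883/0.4607703649347401 = -0.8615041882598285
dn(u+v) = (dn u·dn v − m·sn u·sn v·cn u·cn v)/D = 0.4191348825405565/0.4607703649347401 = 0.9096394092096601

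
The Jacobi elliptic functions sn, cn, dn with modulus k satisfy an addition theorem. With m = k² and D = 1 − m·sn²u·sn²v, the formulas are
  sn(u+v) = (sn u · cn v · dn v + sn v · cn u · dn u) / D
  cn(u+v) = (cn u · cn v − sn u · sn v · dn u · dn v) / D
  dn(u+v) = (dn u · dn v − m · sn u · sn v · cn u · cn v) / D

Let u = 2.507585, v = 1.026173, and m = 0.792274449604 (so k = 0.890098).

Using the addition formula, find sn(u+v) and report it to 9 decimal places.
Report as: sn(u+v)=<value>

sn(u+v)=0.753896837

sn u = 0.9924317217457953, cn u = -0.1227977103722882, dn u = 0.468692305051561
sn v = 0.7907211281376323, cn v = 0.6121765248004452, dn v = 0.7103790540194893
m = k² = 0.792274449604
D = 1 − m·sn²u·sn²v = 0.5121080954985305
sn(u+v) = (sn u·cn v·dn v + sn v·cn u·dn u)/D = 0.3860766733783172/0.5121080954985305 = 0.7538968369607136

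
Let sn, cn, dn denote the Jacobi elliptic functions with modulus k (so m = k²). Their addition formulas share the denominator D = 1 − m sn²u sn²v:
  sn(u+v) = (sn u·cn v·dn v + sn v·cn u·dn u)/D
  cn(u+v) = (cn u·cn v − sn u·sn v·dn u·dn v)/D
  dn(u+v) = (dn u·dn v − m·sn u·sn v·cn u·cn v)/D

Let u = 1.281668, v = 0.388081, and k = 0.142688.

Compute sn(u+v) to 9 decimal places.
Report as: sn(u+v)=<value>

sn(u+v)=0.995958370

sn u = 0.9570164537453436, cn u = 0.2900336312579745, dn u = 0.9906325234397623
sn v = 0.3782347011049429, cn v = 0.9257097335990664, dn v = 0.9985425816386629
m = k² = 0.020359865344
D = 1 − m·sn²u·sn²v = 0.9973323032988854
sn(u+v) = (sn u·cn v·dn v + sn v·cn u·dn u)/D = 0.9933014554866896/0.9973323032988854 = 0.9959583703457083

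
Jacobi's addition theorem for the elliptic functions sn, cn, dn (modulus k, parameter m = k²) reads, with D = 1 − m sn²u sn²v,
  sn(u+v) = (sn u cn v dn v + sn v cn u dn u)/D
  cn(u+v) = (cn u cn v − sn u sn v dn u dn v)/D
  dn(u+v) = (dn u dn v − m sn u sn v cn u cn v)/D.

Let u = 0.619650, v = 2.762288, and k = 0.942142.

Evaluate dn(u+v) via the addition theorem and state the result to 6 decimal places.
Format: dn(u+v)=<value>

dn(u+v)=0.447219

sn u = 0.5542359618346069, cn u = 0.8323595969346831, dn u = 0.8528420480249525
sn v = 0.9967398169775569, cn v = -0.08068294275462656, dn v = 0.3437247445132965
m = k² = 0.887631548164
D = 1 − m·sn²u·sn²v = 0.7291145067099812
dn(u+v) = (dn u·dn v − m·sn u·sn v·cn u·cn v)/D = 0.3260736906899928/0.7291145067099812 = 0.4472187669963541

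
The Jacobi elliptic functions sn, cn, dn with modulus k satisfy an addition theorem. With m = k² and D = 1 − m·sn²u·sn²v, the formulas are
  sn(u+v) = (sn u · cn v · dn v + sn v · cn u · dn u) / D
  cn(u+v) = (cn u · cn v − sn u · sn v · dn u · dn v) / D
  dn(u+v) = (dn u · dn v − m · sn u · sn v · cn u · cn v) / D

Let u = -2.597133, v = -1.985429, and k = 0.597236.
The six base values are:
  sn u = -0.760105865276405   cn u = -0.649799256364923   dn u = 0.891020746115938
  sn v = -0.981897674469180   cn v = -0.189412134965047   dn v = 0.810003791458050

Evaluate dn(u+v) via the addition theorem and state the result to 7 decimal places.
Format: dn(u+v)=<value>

dn(u+v)=0.8597960

m = k² = 0.356690839696
D = 1 − m·sn²u·sn²v = 0.8013115661110879
dn(u+v) = (dn u·dn v − m·sn u·sn v·cn u·cn v)/D = 0.6889644954412739/0.8013115661110879 = 0.8597960201484986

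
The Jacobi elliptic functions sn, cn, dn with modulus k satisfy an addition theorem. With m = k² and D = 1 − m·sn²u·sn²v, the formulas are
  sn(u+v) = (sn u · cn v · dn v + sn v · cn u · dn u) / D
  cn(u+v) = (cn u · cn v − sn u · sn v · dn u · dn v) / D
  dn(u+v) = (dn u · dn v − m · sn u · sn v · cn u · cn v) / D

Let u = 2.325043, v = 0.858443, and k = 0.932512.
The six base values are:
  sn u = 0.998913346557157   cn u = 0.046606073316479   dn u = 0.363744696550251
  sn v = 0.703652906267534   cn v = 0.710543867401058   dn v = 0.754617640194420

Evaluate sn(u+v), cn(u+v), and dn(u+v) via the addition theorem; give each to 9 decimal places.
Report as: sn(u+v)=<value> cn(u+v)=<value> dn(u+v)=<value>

sn(u+v)=0.959942904 cn(u+v)=-0.280195684 dn(u+v)=0.445748426

m = k² = 0.869578630144
D = 1 − m·sn²u·sn²v = 0.570382996587863
sn(u+v) = (sn u·cn v·dn v + sn v·cn u·dn u)/D = 0.5475351099840037/0.570382996587863 = 0.9599429037321598
cn(u+v) = (cn u·cn v − sn u·sn v·dn u·dn v)/D = -0.1598188541172631/0.570382996587863 = -0.2801956844319153
dn(u+v) = (dn u·dn v − m·sn u·sn v·cn u·cn v)/D = 0.2542473227902189/0.570382996587863 = 0.4457484257265269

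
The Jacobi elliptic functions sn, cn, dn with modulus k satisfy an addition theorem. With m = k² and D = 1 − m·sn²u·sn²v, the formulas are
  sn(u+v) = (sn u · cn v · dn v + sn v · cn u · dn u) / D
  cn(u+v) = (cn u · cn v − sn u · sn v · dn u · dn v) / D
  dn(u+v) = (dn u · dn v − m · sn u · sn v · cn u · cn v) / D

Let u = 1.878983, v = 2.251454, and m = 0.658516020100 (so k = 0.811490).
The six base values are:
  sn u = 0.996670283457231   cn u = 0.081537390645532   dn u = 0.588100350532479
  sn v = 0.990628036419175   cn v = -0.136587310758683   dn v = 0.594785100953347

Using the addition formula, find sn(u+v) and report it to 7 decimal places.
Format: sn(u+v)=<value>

sn(u+v)=-0.0934656

m = k² = 0.6585160201
D = 1 − m·sn²u·sn²v = 0.3580656815443875
sn(u+v) = (sn u·cn v·dn v + sn v·cn u·dn u)/D = -0.03346682887440433/0.3580656815443875 = -0.09346561426958654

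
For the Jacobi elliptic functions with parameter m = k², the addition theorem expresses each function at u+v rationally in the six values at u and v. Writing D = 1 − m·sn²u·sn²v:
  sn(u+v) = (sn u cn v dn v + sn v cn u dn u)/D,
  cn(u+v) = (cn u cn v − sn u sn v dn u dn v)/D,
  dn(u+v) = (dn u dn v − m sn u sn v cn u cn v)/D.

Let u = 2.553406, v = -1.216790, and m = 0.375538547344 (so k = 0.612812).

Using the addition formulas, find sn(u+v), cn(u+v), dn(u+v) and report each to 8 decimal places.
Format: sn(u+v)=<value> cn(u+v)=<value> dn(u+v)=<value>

sn u = 0.7965804163068088, cn u = -0.6045325800620436, dn u = 0.8727574892880209
sn v = -0.905725920683781, cn v = 0.4238638420548717, dn v = 0.8318238498006343
m = k² = 0.375538547344
D = 1 − m·sn²u·sn²v = 0.8045177333397723
sn(u+v) = (sn u·cn v·dn v + sn v·cn u·dn u)/D = 0.75872872334335/0.8045177333397723 = 0.9430851451759309
cn(u+v) = (cn u·cn v − sn u·sn v·dn u·dn v)/D = 0.2675434686774006/0.8045177333397723 = 0.3325513628727048
dn(u+v) = (dn u·dn v − m·sn u·sn v·cn u·cn v)/D = 0.6565537142830874/0.8045177333397723 = 0.8160835828410569

sn(u+v)=0.94308515 cn(u+v)=0.33255136 dn(u+v)=0.81608358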